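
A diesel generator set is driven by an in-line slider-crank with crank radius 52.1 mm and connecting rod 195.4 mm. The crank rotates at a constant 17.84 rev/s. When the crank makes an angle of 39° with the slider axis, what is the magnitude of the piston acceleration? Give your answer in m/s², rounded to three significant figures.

ω = 2π·17.8 = 112.1 rad/s
x(θ) = r cosθ + √(L² − r² sin²θ); with ω constant, a = ω²·d²x/dθ².
d²x/dθ² = −r cosθ − r²(cos2θ)/√u − r⁴ sin²2θ/(4u^{3/2}),  u = L² − r² sin²θ = 0.0371061 m².
Substituting r = 0.0521 m, L = 0.1954 m, θ = 39°: d²x/dθ² = -0.043666 m.
a = ω²·d²x/dθ² = (112.1)²·(-0.043666) = -548.64 m/s²;  |a| = 548.64 m/s².

549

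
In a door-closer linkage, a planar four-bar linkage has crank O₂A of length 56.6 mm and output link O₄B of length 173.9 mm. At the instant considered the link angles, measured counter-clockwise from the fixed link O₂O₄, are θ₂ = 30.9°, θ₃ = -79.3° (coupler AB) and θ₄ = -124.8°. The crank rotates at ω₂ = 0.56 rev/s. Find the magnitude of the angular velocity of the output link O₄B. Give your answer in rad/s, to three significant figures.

ω₂ = 3.519 rad/s (from 0.56 rev/s).
Differentiating the loop-closure r₂e^{iθ₂}+r₃e^{iθ₃}=r₁+r₄e^{iθ₄} gives r₂ω₂e^{iθ₂}+r₃ω₃e^{iθ₃}=r₄ω₄e^{iθ₄}.
Eliminating the other unknown: ω₄ = r₂ω₂ sin(θ₂−θ₃) / [r₄ sin(θ₄−θ₃)].
Numerator sine = +0.93849; denominator sine = -0.71325.
Result = 0.0566·3.519·(+0.93849) / (0.1739·(-0.71325)) = -1.5069 rad/s; magnitude 1.5069 rad/s.

1.51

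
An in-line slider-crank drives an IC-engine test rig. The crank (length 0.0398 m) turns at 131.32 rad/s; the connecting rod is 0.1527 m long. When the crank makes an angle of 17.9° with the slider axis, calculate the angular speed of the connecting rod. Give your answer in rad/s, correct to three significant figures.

32.7

ω = 131.3 rad/s
The rod makes angle φ with the slider axis where L sinφ = r sinθ; differentiating, L cosφ·φ̇ = r ω cosθ.
L cosφ = √(L² − r² sin²θ) = 0.15221 m.
|ω_rod| = r ω |cosθ| / √(L² − r² sin²θ) = 0.0398·131.3·0.95159/0.15221 = 32.676 rad/s.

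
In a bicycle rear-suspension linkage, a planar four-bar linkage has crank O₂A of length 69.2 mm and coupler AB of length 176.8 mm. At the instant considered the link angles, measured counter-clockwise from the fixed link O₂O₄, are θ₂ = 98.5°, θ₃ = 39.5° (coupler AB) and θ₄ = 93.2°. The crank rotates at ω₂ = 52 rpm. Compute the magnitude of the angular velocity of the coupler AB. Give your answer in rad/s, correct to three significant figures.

ω₂ = 5.445 rad/s (from 52 rpm).
Differentiating the loop-closure r₂e^{iθ₂}+r₃e^{iθ₃}=r₁+r₄e^{iθ₄} gives r₂ω₂e^{iθ₂}+r₃ω₃e^{iθ₃}=r₄ω₄e^{iθ₄}.
Eliminating the other unknown: ω₃ = r₂ω₂ sin(θ₄−θ₂) / [r₃ sin(θ₃−θ₄)].
Numerator sine = -0.09237; denominator sine = -0.80593.
Result = 0.0692·5.445·(-0.09237) / (0.1768·(-0.80593)) = +0.24428 rad/s; magnitude 0.24428 rad/s.

0.244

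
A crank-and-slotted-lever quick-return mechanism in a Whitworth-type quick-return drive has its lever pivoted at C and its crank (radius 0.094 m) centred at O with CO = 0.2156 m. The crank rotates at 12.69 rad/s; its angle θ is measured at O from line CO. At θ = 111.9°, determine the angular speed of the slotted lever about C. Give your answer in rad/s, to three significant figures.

ω = 12.69 rad/s
Crank pin A relative to C: A = (d + r cosθ, r sinθ); lever angle φ = atan2(r sinθ, d + r cosθ).
Differentiating tanφ: φ̇ = rω(d cosθ + r)/(d² + r² + 2dr cosθ).
d² + r² + 2dr cosθ = |CA|² = 0.0402011 m²;  d cosθ + r = +0.013584 m.
|ω_lever| = |0.094·12.69·+0.013584| / 0.0402011 = 0.40306 rad/s.

0.403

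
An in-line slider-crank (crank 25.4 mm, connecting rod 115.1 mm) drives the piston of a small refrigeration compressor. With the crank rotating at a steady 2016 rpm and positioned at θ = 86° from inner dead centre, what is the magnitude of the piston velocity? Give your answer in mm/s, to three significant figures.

ω = 2π·2016/60 = 211.1 rad/s
For an in-line slider-crank, x = r cosθ + √(L² − r² sin²θ), so v = −rω sinθ·[1 + r cosθ/√(L² − r² sin²θ)].
With r = 0.0254 m, L = 0.1151 m, θ = 86°: √(L² − r² sin²θ) = 0.11228 m.
v = −0.0254·211.1·0.99756·[1 + 0.0254·0.06976/0.11228] = -5.4337 m/s.
|v| = 5.4337 m/s = 5433.7 mm/s.

5430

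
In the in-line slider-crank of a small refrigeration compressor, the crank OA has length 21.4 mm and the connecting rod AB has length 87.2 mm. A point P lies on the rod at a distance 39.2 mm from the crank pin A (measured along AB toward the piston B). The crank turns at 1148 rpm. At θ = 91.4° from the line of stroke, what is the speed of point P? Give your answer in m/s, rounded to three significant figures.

ω = 120.2 rad/s.  Crank-pin speed |V_A| = rω = 2.5727 m/s, perpendicular to OA.
Rod angle: sinφ = −(r/L) sinθ ⇒ φ = -14.202°; ω_rod = −rω cosθ/√(L²−r²sin²θ) = +0.74355 rad/s.
V_P = V_A + ω_rod × AP, with AP = 0.0392 m along the rod.
Components: V_Px = −rω sinθ − a·ω_rod·sinφ = -2.5648 m/s;  V_Py = rω cosθ + a·ω_rod·cosφ = -0.0346 m/s.
|V_P| = √(V_Px² + V_Py²) = 2.565 m/s.

2.56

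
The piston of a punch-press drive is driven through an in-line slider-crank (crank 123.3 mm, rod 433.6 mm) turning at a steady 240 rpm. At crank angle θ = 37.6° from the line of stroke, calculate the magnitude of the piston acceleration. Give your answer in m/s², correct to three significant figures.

ω = 2π·240/60 = 25.13 rad/s
x(θ) = r cosθ + √(L² − r² sin²θ); with ω constant, a = ω²·d²x/dθ².
d²x/dθ² = −r cosθ − r²(cos2θ)/√u − r⁴ sin²2θ/(4u^{3/2}),  u = L² − r² sin²θ = 0.182349 m².
Substituting r = 0.1233 m, L = 0.4336 m, θ = 37.6°: d²x/dθ² = -0.10748 m.
a = ω²·d²x/dθ² = (25.13)²·(-0.10748) = -67.889 m/s²;  |a| = 67.889 m/s².

67.9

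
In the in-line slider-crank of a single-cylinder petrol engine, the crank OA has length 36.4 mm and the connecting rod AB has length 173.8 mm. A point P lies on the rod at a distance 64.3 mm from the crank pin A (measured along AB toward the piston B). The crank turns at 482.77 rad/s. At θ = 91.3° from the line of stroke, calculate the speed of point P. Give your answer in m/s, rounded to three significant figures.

ω = 482.8 rad/s.  Crank-pin speed |V_A| = rω = 17.573 m/s, perpendicular to OA.
Rod angle: sinφ = −(r/L) sinθ ⇒ φ = -12.086°; ω_rod = −rω cosθ/√(L²−r²sin²θ) = +2.3459 rad/s.
V_P = V_A + ω_rod × AP, with AP = 0.0643 m along the rod.
Components: V_Px = −rω sinθ − a·ω_rod·sinφ = -17.537 m/s;  V_Py = rω cosθ + a·ω_rod·cosφ = -0.25118 m/s.
|V_P| = √(V_Px² + V_Py²) = 17.539 m/s.

17.5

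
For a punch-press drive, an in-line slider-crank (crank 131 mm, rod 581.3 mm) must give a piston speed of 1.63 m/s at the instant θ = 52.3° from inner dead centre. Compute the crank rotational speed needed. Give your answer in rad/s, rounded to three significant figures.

For an in-line slider-crank, |v_piston| = rω|sinθ|·[1 + r cosθ/√(L² − r² sin²θ)].
With r = 0.131 m, L = 0.5813 m, θ = 52.3°: the bracketed kinematic factor |dx/dθ| = 0.11817 m.
ω = v/|dx/dθ| = 1.63/0.11817 = 13.794 rad/s.

13.8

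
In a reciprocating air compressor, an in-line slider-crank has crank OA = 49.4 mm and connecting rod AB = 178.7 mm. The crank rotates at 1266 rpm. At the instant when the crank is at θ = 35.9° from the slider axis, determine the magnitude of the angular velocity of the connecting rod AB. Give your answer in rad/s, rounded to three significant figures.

ω = 132.6 rad/s (converted from 1266 rpm).
The rod makes angle φ with the slider axis where L sinφ = r sinθ; differentiating, L cosφ·φ̇ = r ω cosθ.
L cosφ = √(L² − r² sin²θ) = 0.17634 m.
|ω_rod| = r ω |cosθ| / √(L² − r² sin²θ) = 0.0494·132.6·0.81004/0.17634 = 30.085 rad/s.

30.1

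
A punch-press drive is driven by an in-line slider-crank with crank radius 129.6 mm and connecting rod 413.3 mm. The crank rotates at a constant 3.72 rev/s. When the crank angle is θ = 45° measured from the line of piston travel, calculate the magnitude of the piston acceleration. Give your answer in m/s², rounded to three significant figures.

50.7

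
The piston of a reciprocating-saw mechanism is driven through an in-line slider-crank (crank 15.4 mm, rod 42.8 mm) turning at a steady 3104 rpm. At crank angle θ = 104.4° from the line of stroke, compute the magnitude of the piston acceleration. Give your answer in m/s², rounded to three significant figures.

947

ω = 2π·3104/60 = 325.1 rad/s
x(θ) = r cosθ + √(L² − r² sin²θ); with ω constant, a = ω²·d²x/dθ².
d²x/dθ² = −r cosθ − r²(cos2θ)/√u − r⁴ sin²2θ/(4u^{3/2}),  u = L² − r² sin²θ = 0.00160935 m².
Substituting r = 0.0154 m, L = 0.0428 m, θ = 104.4°: d²x/dθ² = +0.0089598 m.
a = ω²·d²x/dθ² = (325.1)²·(+0.0089598) = +946.67 m/s²;  |a| = 946.67 m/s².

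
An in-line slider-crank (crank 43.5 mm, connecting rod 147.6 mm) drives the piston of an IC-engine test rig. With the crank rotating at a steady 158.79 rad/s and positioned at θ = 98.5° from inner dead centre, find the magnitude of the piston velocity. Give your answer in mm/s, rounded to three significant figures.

ω = 158.8 rad/s
For an in-line slider-crank, x = r cosθ + √(L² − r² sin²θ), so v = −rω sinθ·[1 + r cosθ/√(L² − r² sin²θ)].
With r = 0.0435 m, L = 0.1476 m, θ = 98.5°: √(L² − r² sin²θ) = 0.14119 m.
v = −0.0435·158.8·0.98902·[1 + 0.0435·-0.14781/0.14119] = -6.5204 m/s.
|v| = 6.5204 m/s = 6520.4 mm/s.

6520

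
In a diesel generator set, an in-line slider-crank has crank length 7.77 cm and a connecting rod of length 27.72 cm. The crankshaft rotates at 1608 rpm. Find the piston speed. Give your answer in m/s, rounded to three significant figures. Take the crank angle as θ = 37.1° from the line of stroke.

ω = 2π·1608/60 = 168.4 rad/s
For an in-line slider-crank, x = r cosθ + √(L² − r² sin²θ), so v = −rω sinθ·[1 + r cosθ/√(L² − r² sin²θ)].
With r = 0.0777 m, L = 0.2772 m, θ = 37.1°: √(L² − r² sin²θ) = 0.27321 m.
v = −0.0777·168.4·0.60321·[1 + 0.0777·0.79758/0.27321] = -9.6825 m/s.
|v| = 9.6825 m/s.

9.68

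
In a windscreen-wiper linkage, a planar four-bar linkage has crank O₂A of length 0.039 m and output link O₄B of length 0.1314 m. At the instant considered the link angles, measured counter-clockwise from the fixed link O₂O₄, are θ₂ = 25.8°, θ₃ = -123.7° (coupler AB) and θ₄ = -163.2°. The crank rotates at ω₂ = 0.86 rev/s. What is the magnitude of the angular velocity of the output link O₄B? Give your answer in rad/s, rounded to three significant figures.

1.28

ω₂ = 5.404 rad/s (from 0.86 rev/s).
Differentiating the loop-closure r₂e^{iθ₂}+r₃e^{iθ₃}=r₁+r₄e^{iθ₄} gives r₂ω₂e^{iθ₂}+r₃ω₃e^{iθ₃}=r₄ω₄e^{iθ₄}.
Eliminating the other unknown: ω₄ = r₂ω₂ sin(θ₂−θ₃) / [r₄ sin(θ₄−θ₃)].
Numerator sine = +0.50754; denominator sine = -0.63608.
Result = 0.039·5.404·(+0.50754) / (0.1314·(-0.63608)) = -1.2797 rad/s; magnitude 1.2797 rad/s.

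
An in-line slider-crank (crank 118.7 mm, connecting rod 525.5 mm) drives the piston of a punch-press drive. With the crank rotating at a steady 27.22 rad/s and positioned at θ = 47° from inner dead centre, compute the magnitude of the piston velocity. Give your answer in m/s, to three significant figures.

ω = 27.22 rad/s
For an in-line slider-crank, x = r cosθ + √(L² − r² sin²θ), so v = −rω sinθ·[1 + r cosθ/√(L² − r² sin²θ)].
With r = 0.1187 m, L = 0.5255 m, θ = 47°: √(L² − r² sin²θ) = 0.51828 m.
v = −0.1187·27.22·0.73135·[1 + 0.1187·0.68200/0.51828] = -2.7321 m/s.
|v| = 2.7321 m/s.

2.73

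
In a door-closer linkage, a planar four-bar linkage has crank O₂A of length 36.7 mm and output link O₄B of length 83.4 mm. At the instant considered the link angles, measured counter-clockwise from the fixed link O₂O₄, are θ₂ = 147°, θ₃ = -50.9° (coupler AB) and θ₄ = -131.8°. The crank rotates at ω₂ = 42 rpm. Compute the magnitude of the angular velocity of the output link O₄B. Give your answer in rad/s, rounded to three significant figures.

0.602

ω₂ = 4.398 rad/s (from 42 rpm).
Differentiating the loop-closure r₂e^{iθ₂}+r₃e^{iθ₃}=r₁+r₄e^{iθ₄} gives r₂ω₂e^{iθ₂}+r₃ω₃e^{iθ₃}=r₄ω₄e^{iθ₄}.
Eliminating the other unknown: ω₄ = r₂ω₂ sin(θ₂−θ₃) / [r₄ sin(θ₄−θ₃)].
Numerator sine = -0.30736; denominator sine = -0.98741.
Result = 0.0367·4.398·(-0.30736) / (0.0834·(-0.98741)) = +0.60245 rad/s; magnitude 0.60245 rad/s.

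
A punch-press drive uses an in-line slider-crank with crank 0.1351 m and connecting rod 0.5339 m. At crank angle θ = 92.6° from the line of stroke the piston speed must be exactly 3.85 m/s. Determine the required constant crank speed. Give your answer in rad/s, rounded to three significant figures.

For an in-line slider-crank, |v_piston| = rω|sinθ|·[1 + r cosθ/√(L² − r² sin²θ)].
With r = 0.1351 m, L = 0.5339 m, θ = 92.6°: the bracketed kinematic factor |dx/dθ| = 0.13336 m.
ω = v/|dx/dθ| = 3.85/0.13336 = 28.869 rad/s.

28.9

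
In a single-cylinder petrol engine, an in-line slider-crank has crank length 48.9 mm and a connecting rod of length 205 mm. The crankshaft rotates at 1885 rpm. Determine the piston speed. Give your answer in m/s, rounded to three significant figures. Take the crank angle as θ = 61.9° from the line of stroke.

9.49

ω = 2π·1885/60 = 197.4 rad/s
For an in-line slider-crank, x = r cosθ + √(L² − r² sin²θ), so v = −rω sinθ·[1 + r cosθ/√(L² − r² sin²θ)].
With r = 0.0489 m, L = 0.205 m, θ = 61.9°: √(L² − r² sin²θ) = 0.20041 m.
v = −0.0489·197.4·0.88213·[1 + 0.0489·0.47101/0.20041] = -9.4935 m/s.
|v| = 9.4935 m/s.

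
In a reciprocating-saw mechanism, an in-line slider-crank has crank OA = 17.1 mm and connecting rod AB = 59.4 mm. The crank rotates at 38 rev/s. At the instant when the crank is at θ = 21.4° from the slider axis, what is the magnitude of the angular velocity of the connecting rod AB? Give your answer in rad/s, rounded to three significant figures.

64.4

ω = 238.8 rad/s (converted from 38 rev/s).
The rod makes angle φ with the slider axis where L sinφ = r sinθ; differentiating, L cosφ·φ̇ = r ω cosθ.
L cosφ = √(L² − r² sin²θ) = 0.059071 m.
|ω_rod| = r ω |cosθ| / √(L² − r² sin²θ) = 0.0171·238.8·0.93106/0.059071 = 64.351 rad/s.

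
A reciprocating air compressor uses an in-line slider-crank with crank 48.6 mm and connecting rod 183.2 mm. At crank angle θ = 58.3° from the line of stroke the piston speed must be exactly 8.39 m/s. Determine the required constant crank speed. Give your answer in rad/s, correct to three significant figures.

For an in-line slider-crank, |v_piston| = rω|sinθ|·[1 + r cosθ/√(L² − r² sin²θ)].
With r = 0.0486 m, L = 0.1832 m, θ = 58.3°: the bracketed kinematic factor |dx/dθ| = 0.047266 m.
ω = v/|dx/dθ| = 8.39/0.047266 = 177.51 rad/s.

178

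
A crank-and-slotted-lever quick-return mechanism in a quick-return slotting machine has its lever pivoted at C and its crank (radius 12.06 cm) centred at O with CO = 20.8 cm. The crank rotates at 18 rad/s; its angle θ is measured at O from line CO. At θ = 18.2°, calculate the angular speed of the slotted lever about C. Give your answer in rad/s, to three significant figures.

ω = 18 rad/s
Crank pin A relative to C: A = (d + r cosθ, r sinθ); lever angle φ = atan2(r sinθ, d + r cosθ).
Differentiating tanφ: φ̇ = rω(d cosθ + r)/(d² + r² + 2dr cosθ).
d² + r² + 2dr cosθ = |CA|² = 0.105468 m²;  d cosθ + r = +0.31819 m.
|ω_lever| = |0.1206·18·+0.31819| / 0.105468 = 6.5492 rad/s.

6.55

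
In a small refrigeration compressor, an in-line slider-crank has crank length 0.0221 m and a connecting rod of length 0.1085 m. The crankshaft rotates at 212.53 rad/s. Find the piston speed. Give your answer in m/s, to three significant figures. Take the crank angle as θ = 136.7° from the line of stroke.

ω = 212.5 rad/s
For an in-line slider-crank, x = r cosθ + √(L² − r² sin²θ), so v = −rω sinθ·[1 + r cosθ/√(L² − r² sin²θ)].
With r = 0.0221 m, L = 0.1085 m, θ = 136.7°: √(L² − r² sin²θ) = 0.10744 m.
v = −0.0221·212.5·0.68582·[1 + 0.0221·-0.72777/0.10744] = -2.739 m/s.
|v| = 2.739 m/s.

2.74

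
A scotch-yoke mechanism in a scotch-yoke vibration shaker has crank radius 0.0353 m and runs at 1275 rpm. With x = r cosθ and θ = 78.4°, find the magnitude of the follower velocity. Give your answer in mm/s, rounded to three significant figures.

ω = 133.5 rad/s (from 1275 rpm).
x = r cosθ ⇒ ẋ = −rω sinθ.
|v| = rω|sinθ| = 0.0353·133.5·|sin 78.4°| = 4.6169 m/s = 4616.9 mm/s.

4620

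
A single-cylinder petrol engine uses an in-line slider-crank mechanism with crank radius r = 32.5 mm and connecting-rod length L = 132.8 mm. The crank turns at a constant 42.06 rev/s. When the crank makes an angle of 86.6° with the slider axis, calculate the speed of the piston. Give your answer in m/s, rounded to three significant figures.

8.70

ω = 2π·42.1 = 264.3 rad/s
For an in-line slider-crank, x = r cosθ + √(L² − r² sin²θ), so v = −rω sinθ·[1 + r cosθ/√(L² − r² sin²θ)].
With r = 0.0325 m, L = 0.1328 m, θ = 86.6°: √(L² − r² sin²θ) = 0.12878 m.
v = −0.0325·264.3·0.99824·[1 + 0.0325·0.05931/0.12878] = -8.702 m/s.
|v| = 8.702 m/s.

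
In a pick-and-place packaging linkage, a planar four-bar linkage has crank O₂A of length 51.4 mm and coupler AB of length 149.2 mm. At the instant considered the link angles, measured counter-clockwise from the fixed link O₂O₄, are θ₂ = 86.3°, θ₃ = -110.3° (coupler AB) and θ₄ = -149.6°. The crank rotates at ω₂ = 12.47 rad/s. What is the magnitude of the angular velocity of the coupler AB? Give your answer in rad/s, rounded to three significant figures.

5.62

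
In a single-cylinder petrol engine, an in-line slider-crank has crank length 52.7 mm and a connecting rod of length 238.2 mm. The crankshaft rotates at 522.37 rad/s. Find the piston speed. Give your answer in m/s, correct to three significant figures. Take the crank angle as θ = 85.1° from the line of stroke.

ω = 522.4 rad/s
For an in-line slider-crank, x = r cosθ + √(L² − r² sin²θ), so v = −rω sinθ·[1 + r cosθ/√(L² − r² sin²θ)].
With r = 0.0527 m, L = 0.2382 m, θ = 85.1°: √(L² − r² sin²θ) = 0.23234 m.
v = −0.0527·522.4·0.99635·[1 + 0.0527·0.08542/0.23234] = -27.96 m/s.
|v| = 27.96 m/s.

28.0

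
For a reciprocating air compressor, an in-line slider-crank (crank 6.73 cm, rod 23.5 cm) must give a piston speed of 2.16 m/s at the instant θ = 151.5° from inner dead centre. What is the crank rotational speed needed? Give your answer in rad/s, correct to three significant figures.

For an in-line slider-crank, |v_piston| = rω|sinθ|·[1 + r cosθ/√(L² − r² sin²θ)].
With r = 0.0673 m, L = 0.235 m, θ = 151.5°: the bracketed kinematic factor |dx/dθ| = 0.023954 m.
ω = v/|dx/dθ| = 2.16/0.023954 = 90.172 rad/s.

90.2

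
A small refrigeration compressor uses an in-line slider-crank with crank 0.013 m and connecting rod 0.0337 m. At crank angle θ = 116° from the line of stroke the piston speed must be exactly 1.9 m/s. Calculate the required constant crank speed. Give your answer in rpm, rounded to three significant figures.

1890

For an in-line slider-crank, |v_piston| = rω|sinθ|·[1 + r cosθ/√(L² − r² sin²θ)].
With r = 0.013 m, L = 0.0337 m, θ = 116°: the bracketed kinematic factor |dx/dθ| = 0.0095778 m.
ω = v/|dx/dθ| = 1.9/0.0095778 = 198.38 rad/s.
N = 60ω/(2π) = 1894.3 rpm.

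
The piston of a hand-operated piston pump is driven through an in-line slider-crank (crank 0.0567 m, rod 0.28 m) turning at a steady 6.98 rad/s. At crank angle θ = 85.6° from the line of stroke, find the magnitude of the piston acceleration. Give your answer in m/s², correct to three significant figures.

ω = 6.98 rad/s
x(θ) = r cosθ + √(L² − r² sin²θ); with ω constant, a = ω²·d²x/dθ².
d²x/dθ² = −r cosθ − r²(cos2θ)/√u − r⁴ sin²2θ/(4u^{3/2}),  u = L² − r² sin²θ = 0.075204 m².
Substituting r = 0.0567 m, L = 0.28 m, θ = 85.6°: d²x/dθ² = +0.0072323 m.
a = ω²·d²x/dθ² = (6.98)²·(+0.0072323) = +0.35236 m/s²;  |a| = 0.35236 m/s².

0.352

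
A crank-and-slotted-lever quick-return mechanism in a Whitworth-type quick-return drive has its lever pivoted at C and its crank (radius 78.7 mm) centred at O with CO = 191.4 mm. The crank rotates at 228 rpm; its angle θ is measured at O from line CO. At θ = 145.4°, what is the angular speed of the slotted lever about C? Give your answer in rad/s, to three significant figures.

8.22

ω = 23.88 rad/s (from 228 rpm).
Crank pin A relative to C: A = (d + r cosθ, r sinθ); lever angle φ = atan2(r sinθ, d + r cosθ).
Differentiating tanφ: φ̇ = rω(d cosθ + r)/(d² + r² + 2dr cosθ).
d² + r² + 2dr cosθ = |CA|² = 0.0180295 m²;  d cosθ + r = -0.078848 m.
|ω_lever| = |0.0787·23.88·-0.078848| / 0.0180295 = 8.2176 rad/s.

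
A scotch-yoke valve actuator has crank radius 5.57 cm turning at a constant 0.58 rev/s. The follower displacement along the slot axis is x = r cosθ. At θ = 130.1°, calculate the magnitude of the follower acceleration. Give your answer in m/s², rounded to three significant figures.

ω = 3.644 rad/s (from 0.58 rev/s).
x = r cosθ ⇒ ẍ = −rω² cosθ (ω constant).
|a| = rω²|cosθ| = 0.0557·(3.644)²·|cos 130.1°| = 0.47648 m/s².

0.476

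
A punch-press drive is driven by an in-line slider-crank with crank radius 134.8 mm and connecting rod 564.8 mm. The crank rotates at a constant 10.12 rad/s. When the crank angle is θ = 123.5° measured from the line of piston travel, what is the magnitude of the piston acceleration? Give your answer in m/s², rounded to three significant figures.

8.89

ω = 10.12 rad/s
x(θ) = r cosθ + √(L² − r² sin²θ); with ω constant, a = ω²·d²x/dθ².
d²x/dθ² = −r cosθ − r²(cos2θ)/√u − r⁴ sin²2θ/(4u^{3/2}),  u = L² − r² sin²θ = 0.306364 m².
Substituting r = 0.1348 m, L = 0.5648 m, θ = 123.5°: d²x/dθ² = +0.086816 m.
a = ω²·d²x/dθ² = (10.12)²·(+0.086816) = +8.8912 m/s²;  |a| = 8.8912 m/s².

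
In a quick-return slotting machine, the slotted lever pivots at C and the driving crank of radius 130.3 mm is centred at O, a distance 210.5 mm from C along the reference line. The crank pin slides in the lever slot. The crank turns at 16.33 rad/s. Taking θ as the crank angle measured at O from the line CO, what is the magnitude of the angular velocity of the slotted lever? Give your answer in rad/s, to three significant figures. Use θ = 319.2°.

ω = 16.33 rad/s
Crank pin A relative to C: A = (d + r cosθ, r sinθ); lever angle φ = atan2(r sinθ, d + r cosθ).
Differentiating tanφ: φ̇ = rω(d cosθ + r)/(d² + r² + 2dr cosθ).
d² + r² + 2dr cosθ = |CA|² = 0.102814 m²;  d cosθ + r = +0.28965 m.
|ω_lever| = |0.1303·16.33·+0.28965| / 0.102814 = 5.9944 rad/s.

5.99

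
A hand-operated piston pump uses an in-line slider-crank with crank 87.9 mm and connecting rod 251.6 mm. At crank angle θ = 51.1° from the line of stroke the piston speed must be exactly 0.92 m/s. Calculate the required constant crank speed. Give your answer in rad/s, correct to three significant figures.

11.0

For an in-line slider-crank, |v_piston| = rω|sinθ|·[1 + r cosθ/√(L² − r² sin²θ)].
With r = 0.0879 m, L = 0.2516 m, θ = 51.1°: the bracketed kinematic factor |dx/dθ| = 0.084003 m.
ω = v/|dx/dθ| = 0.92/0.084003 = 10.952 rad/s.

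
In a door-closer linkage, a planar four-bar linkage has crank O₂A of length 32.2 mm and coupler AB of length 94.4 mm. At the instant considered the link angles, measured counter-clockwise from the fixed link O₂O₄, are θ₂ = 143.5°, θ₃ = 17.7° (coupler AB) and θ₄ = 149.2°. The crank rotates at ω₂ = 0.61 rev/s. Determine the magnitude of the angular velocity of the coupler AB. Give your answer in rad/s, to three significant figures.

ω₂ = 3.833 rad/s (from 0.61 rev/s).
Differentiating the loop-closure r₂e^{iθ₂}+r₃e^{iθ₃}=r₁+r₄e^{iθ₄} gives r₂ω₂e^{iθ₂}+r₃ω₃e^{iθ₃}=r₄ω₄e^{iθ₄}.
Eliminating the other unknown: ω₃ = r₂ω₂ sin(θ₄−θ₂) / [r₃ sin(θ₃−θ₄)].
Numerator sine = +0.09932; denominator sine = -0.74896.
Result = 0.0322·3.833·(+0.09932) / (0.0944·(-0.74896)) = -0.17337 rad/s; magnitude 0.17337 rad/s.

0.173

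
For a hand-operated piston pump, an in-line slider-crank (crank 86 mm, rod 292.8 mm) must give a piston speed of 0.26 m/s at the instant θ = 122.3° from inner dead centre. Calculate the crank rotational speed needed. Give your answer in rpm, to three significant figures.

40.8

For an in-line slider-crank, |v_piston| = rω|sinθ|·[1 + r cosθ/√(L² − r² sin²θ)].
With r = 0.086 m, L = 0.2928 m, θ = 122.3°: the bracketed kinematic factor |dx/dθ| = 0.060915 m.
ω = v/|dx/dθ| = 0.26/0.060915 = 4.2683 rad/s.
N = 60ω/(2π) = 40.759 rpm.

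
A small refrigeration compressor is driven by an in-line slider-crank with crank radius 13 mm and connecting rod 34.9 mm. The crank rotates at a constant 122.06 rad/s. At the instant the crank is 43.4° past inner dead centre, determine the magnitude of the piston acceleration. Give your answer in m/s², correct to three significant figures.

ω = 122.1 rad/s
x(θ) = r cosθ + √(L² − r² sin²θ); with ω constant, a = ω²·d²x/dθ².
d²x/dθ² = −r cosθ − r²(cos2θ)/√u − r⁴ sin²2θ/(4u^{3/2}),  u = L² − r² sin²θ = 0.00113823 m².
Substituting r = 0.013 m, L = 0.0349 m, θ = 43.4°: d²x/dθ² = -0.0099105 m.
a = ω²·d²x/dθ² = (122.1)²·(-0.0099105) = -147.65 m/s²;  |a| = 147.65 m/s².

148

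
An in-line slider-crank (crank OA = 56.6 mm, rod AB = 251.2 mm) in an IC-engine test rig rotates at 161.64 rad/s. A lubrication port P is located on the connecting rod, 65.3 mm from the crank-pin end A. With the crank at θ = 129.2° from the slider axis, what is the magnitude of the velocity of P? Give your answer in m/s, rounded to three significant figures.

ω = 161.6 rad/s.  Crank-pin speed |V_A| = rω = 9.1488 m/s, perpendicular to OA.
Rod angle: sinφ = −(r/L) sinθ ⇒ φ = -10.056°; ω_rod = −rω cosθ/√(L²−r²sin²θ) = +23.378 rad/s.
V_P = V_A + ω_rod × AP, with AP = 0.0653 m along the rod.
Components: V_Px = −rω sinθ − a·ω_rod·sinφ = -6.8233 m/s;  V_Py = rω cosθ + a·ω_rod·cosφ = -4.2792 m/s.
|V_P| = √(V_Px² + V_Py²) = 8.0541 m/s.

8.05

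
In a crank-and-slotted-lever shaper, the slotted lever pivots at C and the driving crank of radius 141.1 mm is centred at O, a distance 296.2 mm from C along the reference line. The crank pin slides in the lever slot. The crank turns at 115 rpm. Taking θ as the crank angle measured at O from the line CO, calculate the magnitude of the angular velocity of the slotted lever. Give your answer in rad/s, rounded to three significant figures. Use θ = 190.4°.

10.0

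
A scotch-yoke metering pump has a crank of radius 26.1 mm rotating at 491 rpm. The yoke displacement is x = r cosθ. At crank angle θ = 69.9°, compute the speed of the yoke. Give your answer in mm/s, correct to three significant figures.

1260

ω = 51.42 rad/s (from 491 rpm).
x = r cosθ ⇒ ẋ = −rω sinθ.
|v| = rω|sinθ| = 0.0261·51.42·|sin 69.9°| = 1.2603 m/s = 1260.3 mm/s.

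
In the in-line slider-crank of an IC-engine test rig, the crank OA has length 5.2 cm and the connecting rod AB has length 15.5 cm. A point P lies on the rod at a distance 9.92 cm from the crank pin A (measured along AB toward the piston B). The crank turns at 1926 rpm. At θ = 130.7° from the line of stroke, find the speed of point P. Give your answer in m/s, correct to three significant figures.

ω = 201.7 rad/s.  Crank-pin speed |V_A| = rω = 10.488 m/s, perpendicular to OA.
Rod angle: sinφ = −(r/L) sinθ ⇒ φ = -14.735°; ω_rod = −rω cosθ/√(L²−r²sin²θ) = +45.624 rad/s.
V_P = V_A + ω_rod × AP, with AP = 0.0992 m along the rod.
Components: V_Px = −rω sinθ − a·ω_rod·sinφ = -6.8001 m/s;  V_Py = rω cosθ + a·ω_rod·cosφ = -2.4621 m/s.
|V_P| = √(V_Px² + V_Py²) = 7.2321 m/s.

7.23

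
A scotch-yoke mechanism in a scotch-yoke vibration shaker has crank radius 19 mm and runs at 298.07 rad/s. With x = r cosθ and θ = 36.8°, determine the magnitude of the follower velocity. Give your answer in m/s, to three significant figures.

3.39

ω = 298.1 rad/s
x = r cosθ ⇒ ẋ = −rω sinθ.
|v| = rω|sinθ| = 0.019·298.1·|sin 36.8°| = 3.3925 m/s.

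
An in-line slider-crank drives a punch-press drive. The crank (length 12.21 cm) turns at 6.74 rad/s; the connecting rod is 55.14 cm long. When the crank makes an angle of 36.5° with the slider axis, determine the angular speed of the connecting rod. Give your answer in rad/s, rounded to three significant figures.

1.21

ω = 6.74 rad/s
The rod makes angle φ with the slider axis where L sinφ = r sinθ; differentiating, L cosφ·φ̇ = r ω cosθ.
L cosφ = √(L² − r² sin²θ) = 0.5466 m.
|ω_rod| = r ω |cosθ| / √(L² − r² sin²θ) = 0.1221·6.74·0.80386/0.5466 = 1.2103 rad/s.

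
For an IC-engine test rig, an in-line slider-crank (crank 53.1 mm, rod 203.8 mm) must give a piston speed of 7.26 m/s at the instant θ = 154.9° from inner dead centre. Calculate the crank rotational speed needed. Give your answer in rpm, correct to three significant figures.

4040

For an in-line slider-crank, |v_piston| = rω|sinθ|·[1 + r cosθ/√(L² − r² sin²θ)].
With r = 0.0531 m, L = 0.2038 m, θ = 154.9°: the bracketed kinematic factor |dx/dθ| = 0.017178 m.
ω = v/|dx/dθ| = 7.26/0.017178 = 422.64 rad/s.
N = 60ω/(2π) = 4036 rpm.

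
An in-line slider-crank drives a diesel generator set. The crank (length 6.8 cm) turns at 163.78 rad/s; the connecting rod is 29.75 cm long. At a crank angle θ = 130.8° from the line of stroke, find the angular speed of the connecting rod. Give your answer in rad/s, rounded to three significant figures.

24.8

ω = 163.8 rad/s
The rod makes angle φ with the slider axis where L sinφ = r sinθ; differentiating, L cosφ·φ̇ = r ω cosθ.
L cosφ = √(L² − r² sin²θ) = 0.29301 m.
|ω_rod| = r ω |cosθ| / √(L² − r² sin²θ) = 0.068·163.8·0.65342/0.29301 = 24.836 rad/s.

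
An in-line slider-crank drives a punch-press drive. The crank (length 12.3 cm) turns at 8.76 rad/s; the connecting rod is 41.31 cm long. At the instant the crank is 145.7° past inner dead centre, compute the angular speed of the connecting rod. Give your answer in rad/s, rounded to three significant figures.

ω = 8.76 rad/s
The rod makes angle φ with the slider axis where L sinφ = r sinθ; differentiating, L cosφ·φ̇ = r ω cosθ.
L cosφ = √(L² − r² sin²θ) = 0.40724 m.
|ω_rod| = r ω |cosθ| / √(L² − r² sin²θ) = 0.123·8.76·0.82610/0.40724 = 2.1857 rad/s.

2.19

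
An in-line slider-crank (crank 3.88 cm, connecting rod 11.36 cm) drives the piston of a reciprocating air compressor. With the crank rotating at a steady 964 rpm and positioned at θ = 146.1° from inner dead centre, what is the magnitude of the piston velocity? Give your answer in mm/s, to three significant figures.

1550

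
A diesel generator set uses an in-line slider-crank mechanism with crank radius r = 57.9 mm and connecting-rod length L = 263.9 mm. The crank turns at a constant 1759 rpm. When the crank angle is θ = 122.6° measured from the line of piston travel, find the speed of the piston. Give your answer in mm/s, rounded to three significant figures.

7900

ω = 2π·1759/60 = 184.2 rad/s
For an in-line slider-crank, x = r cosθ + √(L² − r² sin²θ), so v = −rω sinθ·[1 + r cosθ/√(L² − r² sin²θ)].
With r = 0.0579 m, L = 0.2639 m, θ = 122.6°: √(L² − r² sin²θ) = 0.25935 m.
v = −0.0579·184.2·0.84245·[1 + 0.0579·-0.53877/0.25935] = -7.9043 m/s.
|v| = 7.9043 m/s = 7904.3 mm/s.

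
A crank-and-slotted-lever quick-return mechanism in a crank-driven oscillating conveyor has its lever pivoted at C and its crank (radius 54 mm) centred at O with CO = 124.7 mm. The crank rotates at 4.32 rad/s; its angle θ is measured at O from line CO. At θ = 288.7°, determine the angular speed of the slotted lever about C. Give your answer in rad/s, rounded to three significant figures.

0.962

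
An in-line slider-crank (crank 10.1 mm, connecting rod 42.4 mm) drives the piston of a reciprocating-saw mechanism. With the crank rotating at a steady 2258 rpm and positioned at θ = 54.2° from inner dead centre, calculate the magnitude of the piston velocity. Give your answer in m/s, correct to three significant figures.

ω = 2π·2258/60 = 236.5 rad/s
For an in-line slider-crank, x = r cosθ + √(L² − r² sin²θ), so v = −rω sinθ·[1 + r cosθ/√(L² − r² sin²θ)].
With r = 0.0101 m, L = 0.0424 m, θ = 54.2°: √(L² − r² sin²θ) = 0.041601 m.
v = −0.0101·236.5·0.81106·[1 + 0.0101·0.58496/0.041601] = -2.2121 m/s.
|v| = 2.2121 m/s.

2.21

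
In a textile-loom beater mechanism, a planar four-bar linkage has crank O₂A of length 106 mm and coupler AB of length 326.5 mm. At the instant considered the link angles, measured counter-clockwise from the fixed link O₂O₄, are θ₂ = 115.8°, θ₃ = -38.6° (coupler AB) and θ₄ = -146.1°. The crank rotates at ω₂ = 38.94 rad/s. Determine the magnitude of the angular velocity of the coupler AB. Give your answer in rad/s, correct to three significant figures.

13.1

ω₂ = 38.94 rad/s
Differentiating the loop-closure r₂e^{iθ₂}+r₃e^{iθ₃}=r₁+r₄e^{iθ₄} gives r₂ω₂e^{iθ₂}+r₃ω₃e^{iθ₃}=r₄ω₄e^{iθ₄}.
Eliminating the other unknown: ω₃ = r₂ω₂ sin(θ₄−θ₂) / [r₃ sin(θ₃−θ₄)].
Numerator sine = +0.99002; denominator sine = +0.95372.
Result = 0.106·38.94·(+0.99002) / (0.3265·(+0.95372)) = +13.123 rad/s; magnitude 13.123 rad/s.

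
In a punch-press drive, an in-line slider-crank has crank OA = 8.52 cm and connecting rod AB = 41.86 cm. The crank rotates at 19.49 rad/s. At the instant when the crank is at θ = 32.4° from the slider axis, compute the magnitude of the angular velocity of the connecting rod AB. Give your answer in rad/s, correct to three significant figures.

3.37

ω = 19.49 rad/s
The rod makes angle φ with the slider axis where L sinφ = r sinθ; differentiating, L cosφ·φ̇ = r ω cosθ.
L cosφ = √(L² − r² sin²θ) = 0.4161 m.
|ω_rod| = r ω |cosθ| / √(L² − r² sin²θ) = 0.0852·19.49·0.84433/0.4161 = 3.3695 rad/s.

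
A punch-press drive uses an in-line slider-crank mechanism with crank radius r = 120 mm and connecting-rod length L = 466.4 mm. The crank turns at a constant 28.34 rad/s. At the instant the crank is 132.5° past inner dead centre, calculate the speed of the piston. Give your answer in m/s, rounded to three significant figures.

ω = 28.34 rad/s
For an in-line slider-crank, x = r cosθ + √(L² − r² sin²θ), so v = −rω sinθ·[1 + r cosθ/√(L² − r² sin²θ)].
With r = 0.12 m, L = 0.4664 m, θ = 132.5°: √(L² − r² sin²θ) = 0.45793 m.
v = −0.12·28.34·0.73728·[1 + 0.12·-0.67559/0.45793] = -2.0634 m/s.
|v| = 2.0634 m/s.

2.06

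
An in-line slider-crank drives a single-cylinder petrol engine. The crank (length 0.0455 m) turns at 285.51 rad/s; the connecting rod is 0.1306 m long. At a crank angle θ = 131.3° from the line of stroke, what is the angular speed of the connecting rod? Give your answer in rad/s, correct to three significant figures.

68.0

ω = 285.5 rad/s
The rod makes angle φ with the slider axis where L sinφ = r sinθ; differentiating, L cosφ·φ̇ = r ω cosθ.
L cosφ = √(L² − r² sin²θ) = 0.12605 m.
|ω_rod| = r ω |cosθ| / √(L² − r² sin²θ) = 0.0455·285.5·0.66000/0.12605 = 68.021 rad/s.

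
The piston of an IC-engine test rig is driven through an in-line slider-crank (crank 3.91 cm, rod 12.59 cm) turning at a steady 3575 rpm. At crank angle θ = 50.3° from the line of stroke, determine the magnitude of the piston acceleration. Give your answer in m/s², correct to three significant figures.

ω = 2π·3575/60 = 374.4 rad/s
x(θ) = r cosθ + √(L² − r² sin²θ); with ω constant, a = ω²·d²x/dθ².
d²x/dθ² = −r cosθ − r²(cos2θ)/√u − r⁴ sin²2θ/(4u^{3/2}),  u = L² − r² sin²θ = 0.0149458 m².
Substituting r = 0.0391 m, L = 0.1259 m, θ = 50.3°: d²x/dθ² = -0.022984 m.
a = ω²·d²x/dθ² = (374.4)²·(-0.022984) = -3221.4 m/s²;  |a| = 3221.4 m/s².

3220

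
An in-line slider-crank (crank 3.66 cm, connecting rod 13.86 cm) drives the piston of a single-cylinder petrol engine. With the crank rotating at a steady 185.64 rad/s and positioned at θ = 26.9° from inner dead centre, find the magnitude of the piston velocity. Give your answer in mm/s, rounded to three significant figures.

ω = 185.6 rad/s
For an in-line slider-crank, x = r cosθ + √(L² − r² sin²θ), so v = −rω sinθ·[1 + r cosθ/√(L² − r² sin²θ)].
With r = 0.0366 m, L = 0.1386 m, θ = 26.9°: √(L² − r² sin²θ) = 0.13761 m.
v = −0.0366·185.6·0.45243·[1 + 0.0366·0.89180/0.13761] = -3.8032 m/s.
|v| = 3.8032 m/s = 3803.2 mm/s.

3800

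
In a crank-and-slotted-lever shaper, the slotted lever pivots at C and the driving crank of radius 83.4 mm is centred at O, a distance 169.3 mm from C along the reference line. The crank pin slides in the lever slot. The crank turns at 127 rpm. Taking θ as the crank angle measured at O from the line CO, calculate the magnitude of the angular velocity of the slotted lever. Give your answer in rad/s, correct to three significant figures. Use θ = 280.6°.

ω = 13.3 rad/s (from 127 rpm).
Crank pin A relative to C: A = (d + r cosθ, r sinθ); lever angle φ = atan2(r sinθ, d + r cosθ).
Differentiating tanφ: φ̇ = rω(d cosθ + r)/(d² + r² + 2dr cosθ).
d² + r² + 2dr cosθ = |CA|² = 0.0408127 m²;  d cosθ + r = +0.11454 m.
|ω_lever| = |0.0834·13.3·+0.11454| / 0.0408127 = 3.1129 rad/s.

3.11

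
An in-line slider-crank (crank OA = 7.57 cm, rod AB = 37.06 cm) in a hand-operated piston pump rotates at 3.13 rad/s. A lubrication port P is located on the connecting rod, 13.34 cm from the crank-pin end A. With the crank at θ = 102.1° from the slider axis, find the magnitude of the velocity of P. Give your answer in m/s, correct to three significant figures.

ω = 3.13 rad/s.  Crank-pin speed |V_A| = rω = 0.23694 m/s, perpendicular to OA.
Rod angle: sinφ = −(r/L) sinθ ⇒ φ = -11.521°; ω_rod = −rω cosθ/√(L²−r²sin²θ) = +0.13677 rad/s.
V_P = V_A + ω_rod × AP, with AP = 0.1334 m along the rod.
Components: V_Px = −rω sinθ − a·ω_rod·sinφ = -0.22803 m/s;  V_Py = rω cosθ + a·ω_rod·cosφ = -0.031789 m/s.
|V_P| = √(V_Px² + V_Py²) = 0.23024 m/s.

0.230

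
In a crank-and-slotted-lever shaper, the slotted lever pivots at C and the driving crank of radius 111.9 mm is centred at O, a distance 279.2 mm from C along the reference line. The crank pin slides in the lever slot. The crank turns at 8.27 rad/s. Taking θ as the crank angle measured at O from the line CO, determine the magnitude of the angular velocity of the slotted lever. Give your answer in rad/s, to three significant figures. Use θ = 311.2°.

ω = 8.27 rad/s
Crank pin A relative to C: A = (d + r cosθ, r sinθ); lever angle φ = atan2(r sinθ, d + r cosθ).
Differentiating tanφ: φ̇ = rω(d cosθ + r)/(d² + r² + 2dr cosθ).
d² + r² + 2dr cosθ = |CA|² = 0.131632 m²;  d cosθ + r = +0.29581 m.
|ω_lever| = |0.1119·8.27·+0.29581| / 0.131632 = 2.0796 rad/s.

2.08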